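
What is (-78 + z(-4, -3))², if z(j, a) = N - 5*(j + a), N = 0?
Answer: 1849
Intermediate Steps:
z(j, a) = -5*a - 5*j (z(j, a) = 0 - 5*(j + a) = 0 - 5*(a + j) = 0 + (-5*a - 5*j) = -5*a - 5*j)
(-78 + z(-4, -3))² = (-78 + (-5*(-3) - 5*(-4)))² = (-78 + (15 + 20))² = (-78 + 35)² = (-43)² = 1849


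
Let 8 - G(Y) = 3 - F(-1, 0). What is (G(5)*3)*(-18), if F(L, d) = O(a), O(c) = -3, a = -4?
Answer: -108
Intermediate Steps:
F(L, d) = -3
G(Y) = 2 (G(Y) = 8 - (3 - 1*(-3)) = 8 - (3 + 3) = 8 - 1*6 = 8 - 6 = 2)
(G(5)*3)*(-18) = (2*3)*(-18) = 6*(-18) = -108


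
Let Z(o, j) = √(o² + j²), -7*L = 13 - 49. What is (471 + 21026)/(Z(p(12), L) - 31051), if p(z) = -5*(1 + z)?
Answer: -32707664003/47243857128 - 150479*√208321/47243857128 ≈ -0.69377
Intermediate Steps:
L = 36/7 (L = -(13 - 49)/7 = -⅐*(-36) = 36/7 ≈ 5.1429)
p(z) = -5 - 5*z
Z(o, j) = √(j² + o²)
(471 + 21026)/(Z(p(12), L) - 31051) = (471 + 21026)/(√((36/7)² + (-5 - 5*12)²) - 31051) = 21497/(√(1296/49 + (-5 - 60)²) - 31051) = 21497/(√(1296/49 + (-65)²) - 31051) = 21497/(√(1296/49 + 4225) - 31051) = 21497/(√(208321/49) - 31051) = 21497/(√208321/7 - 31051) = 21497/(-31051 + √208321/7)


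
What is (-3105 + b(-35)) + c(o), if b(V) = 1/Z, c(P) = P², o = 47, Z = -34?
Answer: -30465/34 ≈ -896.03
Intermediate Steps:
b(V) = -1/34 (b(V) = 1/(-34) = -1/34)
(-3105 + b(-35)) + c(o) = (-3105 - 1/34) + 47² = -105571/34 + 2209 = -30465/34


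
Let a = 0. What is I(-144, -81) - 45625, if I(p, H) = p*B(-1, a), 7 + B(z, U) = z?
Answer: -44473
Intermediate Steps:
B(z, U) = -7 + z
I(p, H) = -8*p (I(p, H) = p*(-7 - 1) = p*(-8) = -8*p)
I(-144, -81) - 45625 = -8*(-144) - 45625 = 1152 - 45625 = -44473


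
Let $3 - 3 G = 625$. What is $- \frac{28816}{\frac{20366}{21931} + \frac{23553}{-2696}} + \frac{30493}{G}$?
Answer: $\frac{1017517678912499}{287136414554} \approx 3543.7$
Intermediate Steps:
$G = - \frac{622}{3}$ ($G = 1 - \frac{625}{3} = - \frac{622}{3} \approx -207.33$)
$- \frac{28816}{\frac{20366}{21931} + \frac{23553}{-2696}} + \frac{30493}{G} = - \frac{28816}{\frac{20366}{21931} + \frac{23553}{-2696}} + \frac{30493}{- \frac{622}{3}} = - \frac{28816}{20366 \cdot \frac{1}{21931} + 23553 \left(- \frac{1}{2696}\right)} + 30493 \left(- \frac{3}{622}\right) = - \frac{28816}{\frac{20366}{21931} - \frac{23553}{2696}} - \frac{91479}{622} = - \frac{28816}{- \frac{461634107}{59125976}} - \frac{91479}{622} = \left(-28816\right) \left(- \frac{59125976}{461634107}\right) - \frac{91479}{622} = \frac{1703774124416}{461634107} - \frac{91479}{622} = \frac{1017517678912499}{287136414554}$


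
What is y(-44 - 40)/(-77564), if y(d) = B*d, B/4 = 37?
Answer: 3108/19391 ≈ 0.16028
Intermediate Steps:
B = 148 (B = 4*37 = 148)
y(d) = 148*d
y(-44 - 40)/(-77564) = (148*(-44 - 40))/(-77564) = (148*(-84))*(-1/77564) = -12432*(-1/77564) = 3108/19391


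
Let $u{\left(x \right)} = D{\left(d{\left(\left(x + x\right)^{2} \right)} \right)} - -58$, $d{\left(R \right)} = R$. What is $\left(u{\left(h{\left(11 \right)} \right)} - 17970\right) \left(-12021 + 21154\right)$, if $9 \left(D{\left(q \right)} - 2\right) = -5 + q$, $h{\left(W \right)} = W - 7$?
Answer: $- \frac{1471609423}{9} \approx -1.6351 \cdot 10^{8}$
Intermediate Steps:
$h{\left(W \right)} = -7 + W$
$D{\left(q \right)} = \frac{13}{9} + \frac{q}{9}$ ($D{\left(q \right)} = 2 + \frac{-5 + q}{9} = 2 + \left(- \frac{5}{9} + \frac{q}{9}\right) = \frac{13}{9} + \frac{q}{9}$)
$u{\left(x \right)} = \frac{535}{9} + \frac{4 x^{2}}{9}$ ($u{\left(x \right)} = \left(\frac{13}{9} + \frac{\left(x + x\right)^{2}}{9}\right) - -58 = \left(\frac{13}{9} + \frac{\left(2 x\right)^{2}}{9}\right) + 58 = \left(\frac{13}{9} + \frac{4 x^{2}}{9}\right) + 58 = \frac{535}{9} + \frac{4 x^{2}}{9}$)
$\left(u{\left(h{\left(11 \right)} \right)} - 17970\right) \left(-12021 + 21154\right) = \left(\left(\frac{535}{9} + \frac{4 \left(-7 + 11\right)^{2}}{9}\right) - 17970\right) \left(-12021 + 21154\right) = \left(\left(\frac{535}{9} + \frac{4 \cdot 4^{2}}{9}\right) - 17970\right) 9133 = \left(\left(\frac{535}{9} + \frac{4}{9} \cdot 16\right) - 17970\right) 9133 = \left(\left(\frac{535}{9} + \frac{64}{9}\right) - 17970\right) 9133 = \left(\frac{599}{9} - 17970\right) 9133 = \left(- \frac{161131}{9}\right) 9133 = - \frac{1471609423}{9}$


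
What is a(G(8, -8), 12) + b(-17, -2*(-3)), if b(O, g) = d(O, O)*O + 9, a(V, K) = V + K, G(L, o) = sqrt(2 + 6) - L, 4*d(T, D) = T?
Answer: 341/4 + 2*sqrt(2) ≈ 88.078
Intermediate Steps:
d(T, D) = T/4
G(L, o) = -L + 2*sqrt(2) (G(L, o) = sqrt(8) - L = 2*sqrt(2) - L = -L + 2*sqrt(2))
a(V, K) = K + V
b(O, g) = 9 + O**2/4 (b(O, g) = (O/4)*O + 9 = O**2/4 + 9 = 9 + O**2/4)
a(G(8, -8), 12) + b(-17, -2*(-3)) = (12 + (-1*8 + 2*sqrt(2))) + (9 + (1/4)*(-17)**2) = (12 + (-8 + 2*sqrt(2))) + (9 + (1/4)*289) = (4 + 2*sqrt(2)) + (9 + 289/4) = (4 + 2*sqrt(2)) + 325/4 = 341/4 + 2*sqrt(2)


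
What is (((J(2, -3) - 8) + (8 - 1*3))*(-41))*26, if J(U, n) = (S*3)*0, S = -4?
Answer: 3198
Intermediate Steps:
J(U, n) = 0 (J(U, n) = -4*3*0 = -12*0 = 0)
(((J(2, -3) - 8) + (8 - 1*3))*(-41))*26 = (((0 - 8) + (8 - 1*3))*(-41))*26 = ((-8 + (8 - 3))*(-41))*26 = ((-8 + 5)*(-41))*26 = -3*(-41)*26 = 123*26 = 3198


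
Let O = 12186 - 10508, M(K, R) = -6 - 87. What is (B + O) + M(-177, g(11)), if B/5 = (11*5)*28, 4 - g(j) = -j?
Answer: 9285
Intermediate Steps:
g(j) = 4 + j (g(j) = 4 - (-1)*j = 4 + j)
M(K, R) = -93
O = 1678
B = 7700 (B = 5*((11*5)*28) = 5*(55*28) = 5*1540 = 7700)
(B + O) + M(-177, g(11)) = (7700 + 1678) - 93 = 9378 - 93 = 9285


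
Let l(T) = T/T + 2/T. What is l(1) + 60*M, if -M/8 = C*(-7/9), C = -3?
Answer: -1117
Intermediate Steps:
l(T) = 1 + 2/T
M = -56/3 (M = -(-24)*(-7/9) = -(-24)*(-7*1/9) = -(-24)*(-7)/9 = -8*7/3 = -56/3 ≈ -18.667)
l(1) + 60*M = (2 + 1)/1 + 60*(-56/3) = 1*3 - 1120 = 3 - 1120 = -1117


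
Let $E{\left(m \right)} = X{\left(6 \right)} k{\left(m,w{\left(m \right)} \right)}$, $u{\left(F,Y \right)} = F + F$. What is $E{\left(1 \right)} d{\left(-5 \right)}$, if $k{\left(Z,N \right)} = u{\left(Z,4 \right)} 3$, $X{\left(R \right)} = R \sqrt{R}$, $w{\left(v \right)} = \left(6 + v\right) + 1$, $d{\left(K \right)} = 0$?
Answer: $0$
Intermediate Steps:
$u{\left(F,Y \right)} = 2 F$
$w{\left(v \right)} = 7 + v$
$X{\left(R \right)} = R^{\frac{3}{2}}$
$k{\left(Z,N \right)} = 6 Z$ ($k{\left(Z,N \right)} = 2 Z 3 = 6 Z$)
$E{\left(m \right)} = 36 m \sqrt{6}$ ($E{\left(m \right)} = 6^{\frac{3}{2}} \cdot 6 m = 6 \sqrt{6} \cdot 6 m = 36 m \sqrt{6}$)
$E{\left(1 \right)} d{\left(-5 \right)} = 36 \cdot 1 \sqrt{6} \cdot 0 = 36 \sqrt{6} \cdot 0 = 0$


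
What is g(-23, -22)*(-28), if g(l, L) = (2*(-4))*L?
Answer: -4928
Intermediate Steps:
g(l, L) = -8*L
g(-23, -22)*(-28) = -8*(-22)*(-28) = 176*(-28) = -4928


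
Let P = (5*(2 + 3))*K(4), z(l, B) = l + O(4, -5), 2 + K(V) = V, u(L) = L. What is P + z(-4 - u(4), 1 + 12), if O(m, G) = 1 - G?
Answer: 48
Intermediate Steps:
K(V) = -2 + V
z(l, B) = 6 + l (z(l, B) = l + (1 - 1*(-5)) = l + (1 + 5) = l + 6 = 6 + l)
P = 50 (P = (5*(2 + 3))*(-2 + 4) = (5*5)*2 = 25*2 = 50)
P + z(-4 - u(4), 1 + 12) = 50 + (6 + (-4 - 1*4)) = 50 + (6 + (-4 - 4)) = 50 + (6 - 8) = 50 - 2 = 48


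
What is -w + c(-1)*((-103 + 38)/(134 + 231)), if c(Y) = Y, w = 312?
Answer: -22763/73 ≈ -311.82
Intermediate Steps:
-w + c(-1)*((-103 + 38)/(134 + 231)) = -1*312 - (-103 + 38)/(134 + 231) = -312 - (-65)/365 = -312 - 1*(-13/73) = -312 + 13/73 = -22763/73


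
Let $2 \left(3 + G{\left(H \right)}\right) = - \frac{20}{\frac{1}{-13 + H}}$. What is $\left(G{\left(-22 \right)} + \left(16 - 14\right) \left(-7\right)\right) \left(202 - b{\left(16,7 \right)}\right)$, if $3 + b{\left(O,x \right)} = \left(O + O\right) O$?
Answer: $-102231$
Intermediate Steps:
$b{\left(O,x \right)} = -3 + 2 O^{2}$ ($b{\left(O,x \right)} = -3 + \left(O + O\right) O = -3 + 2 O O = -3 + 2 O^{2}$)
$G{\left(H \right)} = 127 - 10 H$ ($G{\left(H \right)} = -3 + \frac{\left(-20\right) \frac{1}{\frac{1}{-13 + H}}}{2} = -3 + \frac{\left(-20\right) \left(-13 + H\right)}{2} = -3 + \frac{260 - 20 H}{2} = -3 - \left(-130 + 10 H\right) = 127 - 10 H$)
$\left(G{\left(-22 \right)} + \left(16 - 14\right) \left(-7\right)\right) \left(202 - b{\left(16,7 \right)}\right) = \left(\left(127 - -220\right) + \left(16 - 14\right) \left(-7\right)\right) \left(202 - \left(-3 + 2 \cdot 16^{2}\right)\right) = \left(\left(127 + 220\right) + 2 \left(-7\right)\right) \left(202 - \left(-3 + 2 \cdot 256\right)\right) = \left(347 - 14\right) \left(202 - \left(-3 + 512\right)\right) = 333 \left(202 - 509\right) = 333 \left(-307\right) = -102231$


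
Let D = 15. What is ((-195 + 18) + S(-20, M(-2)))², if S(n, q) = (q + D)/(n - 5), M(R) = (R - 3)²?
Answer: 797449/25 ≈ 31898.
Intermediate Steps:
M(R) = (-3 + R)²
S(n, q) = (15 + q)/(-5 + n) (S(n, q) = (q + 15)/(n - 5) = (15 + q)/(-5 + n))
((-195 + 18) + S(-20, M(-2)))² = ((-195 + 18) + (15 + (-3 - 2)²)/(-5 - 20))² = (-177 + (15 + (-5)²)/(-25))² = (-177 - (15 + 25)/25)² = (-177 - 1/25*40)² = (-177 - 8/5)² = (-893/5)² = 797449/25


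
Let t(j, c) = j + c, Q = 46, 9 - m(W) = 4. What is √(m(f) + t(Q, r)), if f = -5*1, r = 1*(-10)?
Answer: √41 ≈ 6.4031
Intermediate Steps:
r = -10
f = -5
m(W) = 5 (m(W) = 9 - 1*4 = 9 - 4 = 5)
t(j, c) = c + j
√(m(f) + t(Q, r)) = √(5 + (-10 + 46)) = √(5 + 36) = √41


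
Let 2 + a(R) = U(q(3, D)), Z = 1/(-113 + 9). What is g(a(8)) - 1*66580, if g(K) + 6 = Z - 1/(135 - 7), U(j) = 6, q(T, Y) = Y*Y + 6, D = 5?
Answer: -110799133/1664 ≈ -66586.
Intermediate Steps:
q(T, Y) = 6 + Y² (q(T, Y) = Y² + 6 = 6 + Y²)
Z = -1/104 (Z = 1/(-104) = -1/104 ≈ -0.0096154)
a(R) = 4 (a(R) = -2 + 6 = 4)
g(K) = -10013/1664 (g(K) = -6 + (-1/104 - 1/(135 - 7)) = -6 + (-1/104 - 1/128) = -6 - 29/1664 = -10013/1664)
g(a(8)) - 1*66580 = -10013/1664 - 1*66580 = -10013/1664 - 66580 = -110799133/1664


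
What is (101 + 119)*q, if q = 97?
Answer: 21340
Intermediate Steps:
(101 + 119)*q = (101 + 119)*97 = 220*97 = 21340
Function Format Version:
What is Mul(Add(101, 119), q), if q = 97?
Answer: 21340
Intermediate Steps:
Mul(Add(101, 119), q) = Mul(Add(101, 119), 97) = Mul(220, 97) = 21340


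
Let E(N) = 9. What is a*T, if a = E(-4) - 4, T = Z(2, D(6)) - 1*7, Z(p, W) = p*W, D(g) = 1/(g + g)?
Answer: -205/6 ≈ -34.167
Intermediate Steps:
D(g) = 1/(2*g)
Z(p, W) = W*p
T = -41/6 (T = ((1/2)/6)*2 - 1*7 = ((1/2)*(1/6))*2 - 7 = (1/12)*2 - 7 = 1/6 - 7 = -41/6 ≈ -6.8333)
a = 5 (a = 9 - 4 = 5)
a*T = 5*(-41/6) = -205/6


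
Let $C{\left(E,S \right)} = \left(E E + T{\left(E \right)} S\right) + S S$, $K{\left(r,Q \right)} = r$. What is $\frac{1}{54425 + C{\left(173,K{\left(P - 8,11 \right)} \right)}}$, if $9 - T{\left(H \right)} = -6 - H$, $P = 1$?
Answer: $\frac{1}{83087} \approx 1.2036 \cdot 10^{-5}$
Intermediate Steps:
$T{\left(H \right)} = 15 + H$ ($T{\left(H \right)} = 9 - \left(-6 - H\right) = 9 + \left(6 + H\right) = 15 + H$)
$C{\left(E,S \right)} = E^{2} + S^{2} + S \left(15 + E\right)$ ($C{\left(E,S \right)} = \left(E E + \left(15 + E\right) S\right) + S S = \left(E^{2} + S \left(15 + E\right)\right) + S^{2} = E^{2} + S^{2} + S \left(15 + E\right)$)
$\frac{1}{54425 + C{\left(173,K{\left(P - 8,11 \right)} \right)}} = \frac{1}{54425 + \left(173^{2} + \left(1 - 8\right)^{2} + \left(1 - 8\right) \left(15 + 173\right)\right)} = \frac{1}{54425 + \left(29929 + \left(-7\right)^{2} - 1316\right)} = \frac{1}{54425 + \left(29929 + 49 - 1316\right)} = \frac{1}{54425 + 28662} = \frac{1}{83087}$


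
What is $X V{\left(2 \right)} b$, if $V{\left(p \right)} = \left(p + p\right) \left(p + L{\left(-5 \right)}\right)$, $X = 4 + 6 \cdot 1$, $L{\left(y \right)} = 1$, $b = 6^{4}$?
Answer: $155520$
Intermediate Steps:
$b = 1296$
$X = 10$ ($X = 4 + 6 = 10$)
$V{\left(p \right)} = 2 p \left(1 + p\right)$ ($V{\left(p \right)} = \left(p + p\right) \left(p + 1\right) = 2 p \left(1 + p\right)$)
$X V{\left(2 \right)} b = 10 \cdot 2 \cdot 2 \left(1 + 2\right) 1296 = 10 \cdot 2 \cdot 2 \cdot 3 \cdot 1296 = 10 \cdot 12 \cdot 1296 = 120 \cdot 1296 = 155520$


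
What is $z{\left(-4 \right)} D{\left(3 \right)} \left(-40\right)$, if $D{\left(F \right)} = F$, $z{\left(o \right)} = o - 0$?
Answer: $480$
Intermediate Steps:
$z{\left(o \right)} = o$ ($z{\left(o \right)} = o + 0 = o$)
$z{\left(-4 \right)} D{\left(3 \right)} \left(-40\right) = \left(-4\right) 3 \left(-40\right) = \left(-12\right) \left(-40\right) = 480$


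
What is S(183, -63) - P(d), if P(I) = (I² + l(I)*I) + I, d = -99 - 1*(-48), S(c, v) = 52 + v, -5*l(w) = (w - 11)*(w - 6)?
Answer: -193039/5 ≈ -38608.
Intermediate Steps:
l(w) = -(-11 + w)*(-6 + w)/5 (l(w) = -(w - 11)*(w - 6)/5 = -(-11 + w)*(-6 + w)/5)
d = -51 (d = -99 + 48 = -51)
P(I) = I + I² + I*(-66/5 - I²/5 + 17*I/5) (P(I) = (I² + (-66/5 - I²/5 + 17*I/5)*I) + I = (I² + I*(-66/5 - I²/5 + 17*I/5)) + I = I + I² + I*(-66/5 - I²/5 + 17*I/5))
S(183, -63) - P(d) = (52 - 63) - (-51)*(-61 - 1*(-51)² + 22*(-51))/5 = -11 - (-51)*(-61 - 1*2601 - 1122)/5 = -11 - (-51)*(-61 - 2601 - 1122)/5 = -11 - (-51)*(-3784)/5 = -11 - 1*192984/5 = -11 - 192984/5 = -193039/5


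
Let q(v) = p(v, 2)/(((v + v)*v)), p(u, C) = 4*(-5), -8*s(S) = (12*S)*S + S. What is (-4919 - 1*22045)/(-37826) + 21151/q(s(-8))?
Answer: -722052070751/37826 ≈ -1.9089e+7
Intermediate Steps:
s(S) = -3*S**2/2 - S/8 (s(S) = -((12*S)*S + S)/8 = -(12*S**2 + S)/8 = -(S + 12*S**2)/8 = -3*S**2/2 - S/8)
p(u, C) = -20
q(v) = -10/v**2 (q(v) = -20*1/(v*(v + v)) = -20*1/(2*v**2) = -10/v**2)
(-4919 - 1*22045)/(-37826) + 21151/q(s(-8)) = (-4919 - 1*22045)/(-37826) + 21151/((-10/(1 + 12*(-8))**2)) = (-4919 - 22045)*(-1/37826) + 21151/((-10/(1 - 96)**2)) = -26964*(-1/37826) + 21151/((-10/(-1/8*(-8)*(-95))**2)) = 13482/18913 + 21151/((-10/(-95)**2)) = 13482/18913 + 21151/((-10*1/9025)) = 13482/18913 + 21151/(-2/1805) = 13482/18913 + 21151*(-1805/2) = 13482/18913 - 38177555/2 = -722052070751/37826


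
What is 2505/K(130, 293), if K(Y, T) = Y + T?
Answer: 835/141 ≈ 5.9220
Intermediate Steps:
K(Y, T) = T + Y
2505/K(130, 293) = 2505/(293 + 130) = 2505/423 = 2505*(1/423) = 835/141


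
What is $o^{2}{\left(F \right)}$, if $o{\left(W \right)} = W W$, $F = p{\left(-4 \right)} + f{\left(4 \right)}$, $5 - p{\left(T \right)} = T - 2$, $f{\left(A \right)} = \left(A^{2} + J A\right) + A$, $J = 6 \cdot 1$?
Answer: $9150625$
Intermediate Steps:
$J = 6$
$f{\left(A \right)} = A^{2} + 7 A$ ($f{\left(A \right)} = \left(A^{2} + 6 A\right) + A = A^{2} + 7 A$)
$p{\left(T \right)} = 7 - T$ ($p{\left(T \right)} = 5 - \left(T - 2\right) = 5 - \left(-2 + T\right) = 7 - T$)
$F = 55$ ($F = \left(7 - -4\right) + 4 \left(7 + 4\right) = \left(7 + 4\right) + 4 \cdot 11 = 11 + 44 = 55$)
$o{\left(W \right)} = W^{2}$
$o^{2}{\left(F \right)} = \left(55^{2}\right)^{2} = 3025^{2} = 9150625$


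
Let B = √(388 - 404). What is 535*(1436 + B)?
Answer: 768260 + 2140*I ≈ 7.6826e+5 + 2140.0*I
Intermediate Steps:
B = 4*I (B = √(-16) = 4*I ≈ 4.0*I)
535*(1436 + B) = 535*(1436 + 4*I) = 768260 + 2140*I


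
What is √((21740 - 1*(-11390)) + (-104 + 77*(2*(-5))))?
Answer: 48*√14 ≈ 179.60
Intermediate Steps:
√((21740 - 1*(-11390)) + (-104 + 77*(2*(-5)))) = √((21740 + 11390) + (-104 + 77*(-10))) = √(33130 + (-104 - 770)) = √(33130 - 874) = √32256 = 48*√14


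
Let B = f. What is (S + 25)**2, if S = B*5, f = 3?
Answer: 1600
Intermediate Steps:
B = 3
S = 15 (S = 3*5 = 15)
(S + 25)**2 = (15 + 25)**2 = 40**2 = 1600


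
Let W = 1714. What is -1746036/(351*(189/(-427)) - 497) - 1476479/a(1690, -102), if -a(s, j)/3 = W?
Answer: 303210074579/102310374 ≈ 2963.6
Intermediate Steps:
a(s, j) = -5142 (a(s, j) = -3*1714 = -5142)
-1746036/(351*(189/(-427)) - 497) - 1476479/a(1690, -102) = -1746036/(351*(189/(-427)) - 497) - 1476479/(-5142) = -1746036/(351*(189*(-1/427)) - 497) - 1476479*(-1/5142) = -1746036/(351*(-27/61) - 497) + 1476479/5142 = -1746036/(-9477/61 - 497) + 1476479/5142 = -1746036/(-39794/61) + 1476479/5142 = -1746036*(-61/39794) + 1476479/5142 = 53254098/19897 + 1476479/5142 = 303210074579/102310374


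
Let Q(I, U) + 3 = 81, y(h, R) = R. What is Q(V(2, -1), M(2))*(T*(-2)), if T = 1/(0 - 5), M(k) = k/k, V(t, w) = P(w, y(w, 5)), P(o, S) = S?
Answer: 156/5 ≈ 31.200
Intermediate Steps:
V(t, w) = 5
M(k) = 1
Q(I, U) = 78 (Q(I, U) = -3 + 81 = 78)
T = -⅕ (T = 1/(-5) = -⅕ ≈ -0.20000)
Q(V(2, -1), M(2))*(T*(-2)) = 78*(-⅕*(-2)) = 78*(⅖) = 156/5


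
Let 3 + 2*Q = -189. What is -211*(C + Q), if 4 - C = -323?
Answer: -48741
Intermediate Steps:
C = 327 (C = 4 - 1*(-323) = 4 + 323 = 327)
Q = -96 (Q = -3/2 + (½)*(-189) = -3/2 - 189/2 = -96)
-211*(C + Q) = -211*(327 - 96) = -211*231 = -48741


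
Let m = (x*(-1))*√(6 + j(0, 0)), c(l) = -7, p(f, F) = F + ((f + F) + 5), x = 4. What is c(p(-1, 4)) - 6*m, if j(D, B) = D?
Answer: -7 + 24*√6 ≈ 51.788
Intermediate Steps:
p(f, F) = 5 + f + 2*F (p(f, F) = F + ((F + f) + 5) = F + (5 + F + f) = 5 + f + 2*F)
m = -4*√6 (m = (4*(-1))*√(6 + 0) = -4*√6 ≈ -9.7980)
c(p(-1, 4)) - 6*m = -7 - (-24)*√6 = -7 + 24*√6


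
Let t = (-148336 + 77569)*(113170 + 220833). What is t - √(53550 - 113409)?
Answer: -23636390301 - 9*I*√739 ≈ -2.3636e+10 - 244.66*I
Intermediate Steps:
t = -23636390301 (t = -70767*334003 = -23636390301)
t - √(53550 - 113409) = -23636390301 - √(53550 - 113409) = -23636390301 - √(-59859) = -23636390301 - 9*I*√739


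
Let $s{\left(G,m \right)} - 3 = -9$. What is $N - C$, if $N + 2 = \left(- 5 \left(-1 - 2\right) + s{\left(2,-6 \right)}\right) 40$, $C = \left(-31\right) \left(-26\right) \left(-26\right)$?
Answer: $21314$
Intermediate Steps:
$s{\left(G,m \right)} = -6$ ($s{\left(G,m \right)} = 3 - 9 = -6$)
$C = -20956$ ($C = 806 \left(-26\right) = -20956$)
$N = 358$ ($N = -2 + \left(- 5 \left(-1 - 2\right) - 6\right) 40 = -2 + \left(\left(-5\right) \left(-3\right) - 6\right) 40 = -2 + \left(15 - 6\right) 40 = -2 + 9 \cdot 40 = -2 + 360 = 358$)
$N - C = 358 - -20956 = 358 + 20956 = 21314$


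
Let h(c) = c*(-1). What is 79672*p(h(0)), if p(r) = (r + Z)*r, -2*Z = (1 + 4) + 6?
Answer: 0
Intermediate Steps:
Z = -11/2 (Z = -((1 + 4) + 6)/2 = -(5 + 6)/2 = -1/2*11 = -11/2 ≈ -5.5000)
h(c) = -c
p(r) = r*(-11/2 + r) (p(r) = (r - 11/2)*r = (-11/2 + r)*r = r*(-11/2 + r))
79672*p(h(0)) = 79672*((-1*0)*(-11 + 2*(-1*0))/2) = 79672*((1/2)*0*(-11 + 2*0)) = 79672*((1/2)*0*(-11 + 0)) = 79672*((1/2)*0*(-11)) = 79672*0 = 0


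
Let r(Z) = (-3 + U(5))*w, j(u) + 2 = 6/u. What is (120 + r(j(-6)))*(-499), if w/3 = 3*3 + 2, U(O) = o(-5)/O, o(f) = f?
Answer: 5988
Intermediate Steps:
j(u) = -2 + 6/u
U(O) = -5/O
w = 33 (w = 3*(3*3 + 2) = 3*(9 + 2) = 3*11 = 33)
r(Z) = -132 (r(Z) = (-3 - 5/5)*33 = (-3 - 5*⅕)*33 = (-3 - 1)*33 = -4*33 = -132)
(120 + r(j(-6)))*(-499) = (120 - 132)*(-499) = -12*(-499) = 5988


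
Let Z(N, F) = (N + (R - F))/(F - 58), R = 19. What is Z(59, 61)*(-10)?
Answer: -170/3 ≈ -56.667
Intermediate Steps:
Z(N, F) = (19 + N - F)/(-58 + F) (Z(N, F) = (N + (19 - F))/(F - 58) = (19 + N - F)/(-58 + F))
Z(59, 61)*(-10) = ((19 + 59 - 1*61)/(-58 + 61))*(-10) = ((19 + 59 - 61)/3)*(-10) = ((⅓)*17)*(-10) = (17/3)*(-10) = -170/3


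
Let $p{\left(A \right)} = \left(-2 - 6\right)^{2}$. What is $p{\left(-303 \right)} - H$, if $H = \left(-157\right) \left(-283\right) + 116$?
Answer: $-44483$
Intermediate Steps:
$p{\left(A \right)} = 64$ ($p{\left(A \right)} = \left(-8\right)^{2} = 64$)
$H = 44547$ ($H = 44431 + 116 = 44547$)
$p{\left(-303 \right)} - H = 64 - 44547 = -44483$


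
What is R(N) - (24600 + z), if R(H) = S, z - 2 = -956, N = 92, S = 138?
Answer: -23508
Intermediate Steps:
z = -954 (z = 2 - 956 = -954)
R(H) = 138
R(N) - (24600 + z) = 138 - (24600 - 954) = 138 - 1*23646 = 138 - 23646 = -23508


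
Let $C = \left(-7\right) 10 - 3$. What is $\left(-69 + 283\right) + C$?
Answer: $141$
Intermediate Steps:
$C = -73$ ($C = -70 - 3 = -73$)
$\left(-69 + 283\right) + C = \left(-69 + 283\right) - 73 = 214 - 73 = 141$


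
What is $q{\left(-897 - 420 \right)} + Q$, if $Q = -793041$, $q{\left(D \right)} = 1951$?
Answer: $-791090$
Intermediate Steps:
$q{\left(-897 - 420 \right)} + Q = 1951 - 793041 = -791090$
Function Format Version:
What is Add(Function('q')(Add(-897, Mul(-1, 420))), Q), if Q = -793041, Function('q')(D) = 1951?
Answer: -791090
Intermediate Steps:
Add(Function('q')(Add(-897, Mul(-1, 420))), Q) = Add(1951, -793041) = -791090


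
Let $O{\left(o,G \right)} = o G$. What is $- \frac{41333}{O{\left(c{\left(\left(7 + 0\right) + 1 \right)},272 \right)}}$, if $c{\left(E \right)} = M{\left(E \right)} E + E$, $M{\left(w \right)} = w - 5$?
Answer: $- \frac{41333}{8704} \approx -4.7487$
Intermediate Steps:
$M{\left(w \right)} = -5 + w$
$c{\left(E \right)} = E + E \left(-5 + E\right)$ ($c{\left(E \right)} = \left(-5 + E\right) E + E = E \left(-5 + E\right) + E = E + E \left(-5 + E\right)$)
$O{\left(o,G \right)} = G o$
$- \frac{41333}{O{\left(c{\left(\left(7 + 0\right) + 1 \right)},272 \right)}} = - \frac{41333}{272 \left(\left(7 + 0\right) + 1\right) \left(-4 + \left(\left(7 + 0\right) + 1\right)\right)} = - \frac{41333}{272 \left(7 + 1\right) \left(-4 + \left(7 + 1\right)\right)} = - \frac{41333}{272 \cdot 8 \left(-4 + 8\right)} = - \frac{41333}{272 \cdot 8 \cdot 4} = - \frac{41333}{272 \cdot 32} = - \frac{41333}{8704}$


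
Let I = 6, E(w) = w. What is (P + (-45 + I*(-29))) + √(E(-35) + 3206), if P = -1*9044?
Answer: -9263 + √3171 ≈ -9206.7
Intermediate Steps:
P = -9044
(P + (-45 + I*(-29))) + √(E(-35) + 3206) = (-9044 + (-45 + 6*(-29))) + √(-35 + 3206) = (-9044 + (-45 - 174)) + √3171 = (-9044 - 219) + √3171 = -9263 + √3171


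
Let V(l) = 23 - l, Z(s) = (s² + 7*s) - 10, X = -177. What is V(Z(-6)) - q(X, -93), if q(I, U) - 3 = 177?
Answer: -141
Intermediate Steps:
q(I, U) = 180 (q(I, U) = 3 + 177 = 180)
Z(s) = -10 + s² + 7*s
V(Z(-6)) - q(X, -93) = (23 - (-10 + (-6)² + 7*(-6))) - 1*180 = (23 - (-10 + 36 - 42)) - 180 = (23 - 1*(-16)) - 180 = (23 + 16) - 180 = 39 - 180 = -141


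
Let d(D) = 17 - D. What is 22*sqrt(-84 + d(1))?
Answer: 44*I*sqrt(17) ≈ 181.42*I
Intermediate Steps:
22*sqrt(-84 + d(1)) = 22*sqrt(-84 + (17 - 1*1)) = 22*sqrt(-84 + (17 - 1)) = 22*sqrt(-84 + 16) = 22*sqrt(-68) = 22*(2*I*sqrt(17)) = 44*I*sqrt(17)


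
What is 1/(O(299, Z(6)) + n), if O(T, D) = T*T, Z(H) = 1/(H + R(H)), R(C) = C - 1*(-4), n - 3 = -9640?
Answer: 1/79764 ≈ 1.2537e-5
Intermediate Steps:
n = -9637 (n = 3 - 9640 = -9637)
R(C) = 4 + C (R(C) = C + 4 = 4 + C)
Z(H) = 1/(4 + 2*H) (Z(H) = 1/(H + (4 + H)) = 1/(4 + 2*H))
O(T, D) = T²
1/(O(299, Z(6)) + n) = 1/(299² - 9637) = 1/(89401 - 9637) = 1/79764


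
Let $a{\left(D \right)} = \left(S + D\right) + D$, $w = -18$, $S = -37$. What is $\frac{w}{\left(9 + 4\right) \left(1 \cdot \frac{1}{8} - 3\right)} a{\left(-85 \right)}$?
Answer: $- \frac{1296}{13} \approx -99.692$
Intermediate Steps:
$a{\left(D \right)} = -37 + 2 D$ ($a{\left(D \right)} = \left(-37 + D\right) + D = -37 + 2 D$)
$\frac{w}{\left(9 + 4\right) \left(1 \cdot \frac{1}{8} - 3\right)} a{\left(-85 \right)} = - \frac{18}{\left(9 + 4\right) \left(1 \cdot \frac{1}{8} - 3\right)} \left(-37 + 2 \left(-85\right)\right) = - \frac{18}{13 \left(1 \cdot \frac{1}{8} - 3\right)} \left(-37 - 170\right) = - \frac{18}{13 \left(\frac{1}{8} - 3\right)} \left(-207\right) = - \frac{18}{13 \left(- \frac{23}{8}\right)} \left(-207\right) = - \frac{18}{- \frac{299}{8}} \left(-207\right) = \left(-18\right) \left(- \frac{8}{299}\right) \left(-207\right) = \frac{144}{299} \left(-207\right) = - \frac{1296}{13}$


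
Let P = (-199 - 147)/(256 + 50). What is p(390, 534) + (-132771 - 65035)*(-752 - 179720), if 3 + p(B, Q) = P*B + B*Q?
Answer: 1820631264649/51 ≈ 3.5699e+10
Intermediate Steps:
P = -173/153 (P = -346/306 = -346*1/306 = -173/153 ≈ -1.1307)
p(B, Q) = -3 - 173*B/153 + B*Q (p(B, Q) = -3 + (-173*B/153 + B*Q) = -3 - 173*B/153 + B*Q)
p(390, 534) + (-132771 - 65035)*(-752 - 179720) = (-3 - 173/153*390 + 390*534) + (-132771 - 65035)*(-752 - 179720) = (-3 - 22490/51 + 208260) - 197806*(-180472) = 10598617/51 + 35698444432 = 1820631264649/51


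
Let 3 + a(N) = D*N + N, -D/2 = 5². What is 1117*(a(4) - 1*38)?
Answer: -264729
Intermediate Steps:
D = -50 (D = -2*5² = -2*25 = -50)
a(N) = -3 - 49*N (a(N) = -3 + (-50*N + N) = -3 - 49*N)
1117*(a(4) - 1*38) = 1117*((-3 - 49*4) - 1*38) = 1117*((-3 - 196) - 38) = 1117*(-199 - 38) = 1117*(-237) = -264729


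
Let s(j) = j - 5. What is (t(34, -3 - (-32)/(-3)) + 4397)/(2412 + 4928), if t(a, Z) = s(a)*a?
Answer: 5383/7340 ≈ 0.73338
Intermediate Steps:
s(j) = -5 + j
t(a, Z) = a*(-5 + a) (t(a, Z) = (-5 + a)*a = a*(-5 + a))
(t(34, -3 - (-32)/(-3)) + 4397)/(2412 + 4928) = (34*(-5 + 34) + 4397)/(2412 + 4928) = (34*29 + 4397)/7340 = (986 + 4397)*(1/7340) = 5383*(1/7340) = 5383/7340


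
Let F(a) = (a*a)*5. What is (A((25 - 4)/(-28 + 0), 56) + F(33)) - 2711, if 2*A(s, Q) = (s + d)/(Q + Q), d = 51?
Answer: 2449865/896 ≈ 2734.2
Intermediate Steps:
A(s, Q) = (51 + s)/(4*Q) (A(s, Q) = ((s + 51)/(Q + Q))/2 = ((51 + s)/((2*Q)))/2 = ((51 + s)*(1/(2*Q)))/2 = ((51 + s)/(2*Q))/2 = (51 + s)/(4*Q))
F(a) = 5*a² (F(a) = a²*5 = 5*a²)
(A((25 - 4)/(-28 + 0), 56) + F(33)) - 2711 = ((¼)*(51 + (25 - 4)/(-28 + 0))/56 + 5*33²) - 2711 = ((¼)*(1/56)*(51 + 21/(-28)) + 5*1089) - 2711 = ((¼)*(1/56)*(51 + 21*(-1/28)) + 5445) - 2711 = ((¼)*(1/56)*(51 - ¾) + 5445) - 2711 = ((¼)*(1/56)*(201/4) + 5445) - 2711 = (201/896 + 5445) - 2711 = 4878921/896 - 2711 = 2449865/896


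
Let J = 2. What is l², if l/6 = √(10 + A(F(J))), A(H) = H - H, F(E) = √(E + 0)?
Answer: 360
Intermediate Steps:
F(E) = √E
A(H) = 0
l = 6*√10 (l = 6*√(10 + 0) = 6*√10 ≈ 18.974)
l² = (6*√10)² = 360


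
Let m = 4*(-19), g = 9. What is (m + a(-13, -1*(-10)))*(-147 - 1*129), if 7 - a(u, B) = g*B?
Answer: 43884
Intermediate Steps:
m = -76
a(u, B) = 7 - 9*B
(m + a(-13, -1*(-10)))*(-147 - 1*129) = (-76 + (7 - (-9)*(-10)))*(-147 - 1*129) = (-76 + (7 - 9*10))*(-147 - 129) = (-76 + (7 - 90))*(-276) = (-76 - 83)*(-276) = -159*(-276) = 43884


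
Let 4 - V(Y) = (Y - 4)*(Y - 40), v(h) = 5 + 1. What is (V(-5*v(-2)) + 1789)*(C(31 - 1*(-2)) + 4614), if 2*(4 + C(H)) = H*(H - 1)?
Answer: -3016006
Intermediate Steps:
v(h) = 6
V(Y) = 4 - (-40 + Y)*(-4 + Y) (V(Y) = 4 - (Y - 4)*(Y - 40) = 4 - (-4 + Y)*(-40 + Y) = 4 - (-40 + Y)*(-4 + Y))
C(H) = -4 + H*(-1 + H)/2 (C(H) = -4 + (H*(H - 1))/2 = -4 + (H*(-1 + H))/2 = -4 + H*(-1 + H)/2)
(V(-5*v(-2)) + 1789)*(C(31 - 1*(-2)) + 4614) = ((-156 - (-5*6)**2 + 44*(-5*6)) + 1789)*((-4 + (31 - 1*(-2))**2/2 - (31 - 1*(-2))/2) + 4614) = ((-156 - 1*(-30)**2 + 44*(-30)) + 1789)*((-4 + (31 + 2)**2/2 - (31 + 2)/2) + 4614) = ((-156 - 1*900 - 1320) + 1789)*((-4 + (1/2)*33**2 - 1/2*33) + 4614) = ((-156 - 900 - 1320) + 1789)*((-4 + (1/2)*1089 - 33/2) + 4614) = (-2376 + 1789)*((-4 + 1089/2 - 33/2) + 4614) = -587*(524 + 4614) = -587*5138 = -3016006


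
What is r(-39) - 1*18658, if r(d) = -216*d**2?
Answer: -347194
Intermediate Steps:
r(-39) - 1*18658 = -216*(-39)**2 - 1*18658 = -216*1521 - 18658 = -328536 - 18658 = -347194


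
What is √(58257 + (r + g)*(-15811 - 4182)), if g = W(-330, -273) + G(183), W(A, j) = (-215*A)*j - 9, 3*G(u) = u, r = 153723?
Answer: 4*√24011065577 ≈ 6.1982e+5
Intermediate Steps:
G(u) = u/3
W(A, j) = -9 - 215*A*j (W(A, j) = -215*A*j - 9 = -9 - 215*A*j)
g = -19369298 (g = (-9 - 215*(-330)*(-273)) + (⅓)*183 = (-9 - 19369350) + 61 = -19369359 + 61 = -19369298)
√(58257 + (r + g)*(-15811 - 4182)) = √(58257 + (153723 - 19369298)*(-15811 - 4182)) = √(58257 - 19215575*(-19993)) = √(58257 + 384176990975) = √384177049232 = 4*√24011065577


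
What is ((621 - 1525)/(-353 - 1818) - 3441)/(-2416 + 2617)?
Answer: -7469507/436371 ≈ -17.117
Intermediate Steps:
((621 - 1525)/(-353 - 1818) - 3441)/(-2416 + 2617) = (-904/(-2171) - 3441)/201 = (-904*(-1/2171) - 3441)*(1/201) = (904/2171 - 3441)*(1/201) = -7469507/2171*1/201 = -7469507/436371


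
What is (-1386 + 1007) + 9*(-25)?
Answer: -604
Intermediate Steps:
(-1386 + 1007) + 9*(-25) = -379 - 225 = -604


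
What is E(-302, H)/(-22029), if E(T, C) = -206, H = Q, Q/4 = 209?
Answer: 206/22029 ≈ 0.0093513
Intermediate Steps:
Q = 836 (Q = 4*209 = 836)
H = 836
E(-302, H)/(-22029) = -206/(-22029) = -206*(-1/22029) = 206/22029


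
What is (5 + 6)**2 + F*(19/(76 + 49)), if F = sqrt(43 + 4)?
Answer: 121 + 19*sqrt(47)/125 ≈ 122.04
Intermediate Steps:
F = sqrt(47) ≈ 6.8557
(5 + 6)**2 + F*(19/(76 + 49)) = (5 + 6)**2 + sqrt(47)*(19/(76 + 49)) = 11**2 + sqrt(47)*(19/125) = 121 + sqrt(47)*(19*(1/125)) = 121 + sqrt(47)*(19/125) = 121 + 19*sqrt(47)/125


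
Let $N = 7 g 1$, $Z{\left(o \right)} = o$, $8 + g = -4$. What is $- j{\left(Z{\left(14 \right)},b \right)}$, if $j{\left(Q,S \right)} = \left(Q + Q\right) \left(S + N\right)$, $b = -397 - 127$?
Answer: $17024$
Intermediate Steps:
$b = -524$ ($b = -397 - 127 = -524$)
$g = -12$ ($g = -8 - 4 = -12$)
$N = -84$ ($N = 7 \left(-12\right) 1 = \left(-84\right) 1 = -84$)
$j{\left(Q,S \right)} = 2 Q \left(-84 + S\right)$ ($j{\left(Q,S \right)} = \left(Q + Q\right) \left(S - 84\right) = 2 Q \left(-84 + S\right)$)
$- j{\left(Z{\left(14 \right)},b \right)} = - 2 \cdot 14 \left(-84 - 524\right) = - 2 \cdot 14 \left(-608\right) = \left(-1\right) \left(-17024\right) = 17024$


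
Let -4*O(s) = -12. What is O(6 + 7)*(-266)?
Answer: -798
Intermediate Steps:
O(s) = 3 (O(s) = -¼*(-12) = 3)
O(6 + 7)*(-266) = 3*(-266) = -798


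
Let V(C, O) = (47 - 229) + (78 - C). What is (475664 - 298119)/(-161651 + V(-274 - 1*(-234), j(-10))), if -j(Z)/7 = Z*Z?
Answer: -35509/32343 ≈ -1.0979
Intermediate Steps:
j(Z) = -7*Z² (j(Z) = -7*Z*Z = -7*Z²)
V(C, O) = -104 - C (V(C, O) = -182 + (78 - C) = -104 - C)
(475664 - 298119)/(-161651 + V(-274 - 1*(-234), j(-10))) = (475664 - 298119)/(-161651 + (-104 - (-274 - 1*(-234)))) = 177545/(-161651 + (-104 - (-274 + 234))) = 177545/(-161651 + (-104 - 1*(-40))) = 177545/(-161651 + (-104 + 40)) = 177545/(-161651 - 64) = 177545/(-161715) = 177545*(-1/161715) = -35509/32343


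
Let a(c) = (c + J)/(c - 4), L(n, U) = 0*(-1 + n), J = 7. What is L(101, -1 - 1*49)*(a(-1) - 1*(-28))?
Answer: 0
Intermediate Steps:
L(n, U) = 0
a(c) = (7 + c)/(-4 + c) (a(c) = (c + 7)/(c - 4) = (7 + c)/(-4 + c))
L(101, -1 - 1*49)*(a(-1) - 1*(-28)) = 0*((7 - 1)/(-4 - 1) - 1*(-28)) = 0*(6/(-5) + 28) = 0*(-⅕*6 + 28) = 0*(-6/5 + 28) = 0*(134/5) = 0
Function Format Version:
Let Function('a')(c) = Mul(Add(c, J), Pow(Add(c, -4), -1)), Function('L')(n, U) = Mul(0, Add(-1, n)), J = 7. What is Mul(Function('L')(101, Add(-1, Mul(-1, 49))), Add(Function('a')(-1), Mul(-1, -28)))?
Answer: 0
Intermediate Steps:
Function('L')(n, U) = 0
Function('a')(c) = Mul(Pow(Add(-4, c), -1), Add(7, c)) (Function('a')(c) = Mul(Add(c, 7), Pow(Add(c, -4), -1)) = Mul(Add(7, c), Pow(Add(-4, c), -1)) = Mul(Pow(Add(-4, c), -1), Add(7, c)))
Mul(Function('L')(101, Add(-1, Mul(-1, 49))), Add(Function('a')(-1), Mul(-1, -28))) = Mul(0, Add(Mul(Pow(Add(-4, -1), -1), Add(7, -1)), Mul(-1, -28))) = Mul(0, Add(Mul(Pow(-5, -1), 6), 28)) = Mul(0, Add(Mul(Rational(-1, 5), 6), 28)) = Mul(0, Add(Rational(-6, 5), 28)) = Mul(0, Rational(134, 5)) = 0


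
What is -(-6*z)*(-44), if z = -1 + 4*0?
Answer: 264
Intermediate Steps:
z = -1 (z = -1 + 0 = -1)
-(-6*z)*(-44) = -(-6*(-1))*(-44) = -6*(-44) = -1*(-264) = 264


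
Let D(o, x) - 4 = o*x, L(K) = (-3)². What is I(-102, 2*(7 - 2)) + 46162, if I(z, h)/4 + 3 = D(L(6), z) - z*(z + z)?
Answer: -40738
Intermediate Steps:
L(K) = 9
D(o, x) = 4 + o*x
I(z, h) = 4 - 8*z² + 36*z (I(z, h) = -12 + 4*((4 + 9*z) - z*(z + z)) = -12 + 4*((4 + 9*z) - z*2*z) = -12 + 4*((4 + 9*z) - 2*z²) = -12 + 4*(4 - 2*z² + 9*z) = -12 + (16 - 8*z² + 36*z) = 4 - 8*z² + 36*z)
I(-102, 2*(7 - 2)) + 46162 = (4 - 8*(-102)² + 36*(-102)) + 46162 = (4 - 8*10404 - 3672) + 46162 = (4 - 83232 - 3672) + 46162 = -86900 + 46162 = -40738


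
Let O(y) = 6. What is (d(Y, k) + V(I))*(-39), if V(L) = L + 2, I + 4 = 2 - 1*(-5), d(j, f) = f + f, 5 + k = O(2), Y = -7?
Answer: -273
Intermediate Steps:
k = 1 (k = -5 + 6 = 1)
d(j, f) = 2*f
I = 3 (I = -4 + (2 - 1*(-5)) = -4 + (2 + 5) = -4 + 7 = 3)
V(L) = 2 + L
(d(Y, k) + V(I))*(-39) = (2*1 + (2 + 3))*(-39) = (2 + 5)*(-39) = 7*(-39) = -273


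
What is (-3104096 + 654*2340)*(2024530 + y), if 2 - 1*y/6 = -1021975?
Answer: -12836007720512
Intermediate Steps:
y = 6131862 (y = 12 - 6*(-1021975) = 12 + 6131850 = 6131862)
(-3104096 + 654*2340)*(2024530 + y) = (-3104096 + 654*2340)*(2024530 + 6131862) = (-3104096 + 1530360)*8156392 = -1573736*8156392 = -12836007720512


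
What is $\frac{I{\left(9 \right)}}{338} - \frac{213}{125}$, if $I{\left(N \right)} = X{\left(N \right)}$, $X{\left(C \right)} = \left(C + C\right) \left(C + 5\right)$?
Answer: $- \frac{20247}{21125} \approx -0.95844$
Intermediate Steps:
$X{\left(C \right)} = 2 C \left(5 + C\right)$
$I{\left(N \right)} = 2 N \left(5 + N\right)$
$\frac{I{\left(9 \right)}}{338} - \frac{213}{125} = \frac{2 \cdot 9 \left(5 + 9\right)}{338} - \frac{213}{125} = 2 \cdot 9 \cdot 14 \cdot \frac{1}{338} - \frac{213}{125} = 252 \cdot \frac{1}{338} - \frac{213}{125} = \frac{126}{169} - \frac{213}{125} = - \frac{20247}{21125}$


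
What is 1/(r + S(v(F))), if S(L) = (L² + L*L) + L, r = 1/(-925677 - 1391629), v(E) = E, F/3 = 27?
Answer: 2317306/30595391117 ≈ 7.5740e-5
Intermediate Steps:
F = 81 (F = 3*27 = 81)
r = -1/2317306 (r = 1/(-2317306) = -1/2317306 ≈ -4.3154e-7)
S(L) = L + 2*L² (S(L) = (L² + L²) + L = 2*L² + L = L + 2*L²)
1/(r + S(v(F))) = 1/(-1/2317306 + 81*(1 + 2*81)) = 1/(-1/2317306 + 81*(1 + 162)) = 1/(-1/2317306 + 81*163) = 1/(-1/2317306 + 13203) = 1/(30595391117/2317306) = 2317306/30595391117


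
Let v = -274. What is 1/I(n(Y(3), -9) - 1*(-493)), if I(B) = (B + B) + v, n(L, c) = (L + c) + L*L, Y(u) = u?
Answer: 1/718 ≈ 0.0013928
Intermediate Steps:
n(L, c) = L + c + L² (n(L, c) = (L + c) + L² = L + c + L²)
I(B) = -274 + 2*B (I(B) = (B + B) - 274 = 2*B - 274 = -274 + 2*B)
1/I(n(Y(3), -9) - 1*(-493)) = 1/(-274 + 2*((3 - 9 + 3²) - 1*(-493))) = 1/(-274 + 2*((3 - 9 + 9) + 493)) = 1/(-274 + 2*(3 + 493)) = 1/(-274 + 2*496) = 1/(-274 + 992) = 1/718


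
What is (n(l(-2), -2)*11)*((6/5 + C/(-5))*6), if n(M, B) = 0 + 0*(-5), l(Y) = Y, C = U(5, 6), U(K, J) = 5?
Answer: 0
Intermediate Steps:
C = 5
n(M, B) = 0 (n(M, B) = 0 + 0 = 0)
(n(l(-2), -2)*11)*((6/5 + C/(-5))*6) = (0*11)*((6/5 + 5/(-5))*6) = 0*((6*(1/5) + 5*(-1/5))*6) = 0*((6/5 - 1)*6) = 0*((1/5)*6) = 0*(6/5) = 0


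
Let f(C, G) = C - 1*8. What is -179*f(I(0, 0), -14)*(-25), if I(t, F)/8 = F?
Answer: -35800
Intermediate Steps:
I(t, F) = 8*F
f(C, G) = -8 + C (f(C, G) = C - 8 = -8 + C)
-179*f(I(0, 0), -14)*(-25) = -179*(-8 + 8*0)*(-25) = -179*(-8 + 0)*(-25) = -179*(-8)*(-25) = 1432*(-25) = -35800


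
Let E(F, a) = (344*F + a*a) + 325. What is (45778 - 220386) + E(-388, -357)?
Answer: -180306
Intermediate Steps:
E(F, a) = 325 + a² + 344*F (E(F, a) = (344*F + a²) + 325 = (a² + 344*F) + 325 = 325 + a² + 344*F)
(45778 - 220386) + E(-388, -357) = (45778 - 220386) + (325 + (-357)² + 344*(-388)) = -174608 + (325 + 127449 - 133472) = -174608 - 5698 = -180306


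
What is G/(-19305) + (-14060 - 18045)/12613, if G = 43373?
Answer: -106077334/22135815 ≈ -4.7921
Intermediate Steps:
G/(-19305) + (-14060 - 18045)/12613 = 43373/(-19305) + (-14060 - 18045)/12613 = 43373*(-1/19305) - 32105*1/12613 = -3943/1755 - 32105/12613 = -106077334/22135815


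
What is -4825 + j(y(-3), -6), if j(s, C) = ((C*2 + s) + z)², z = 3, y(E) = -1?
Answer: -4725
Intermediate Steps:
j(s, C) = (3 + s + 2*C)² (j(s, C) = ((C*2 + s) + 3)² = ((2*C + s) + 3)² = ((s + 2*C) + 3)² = (3 + s + 2*C)²)
-4825 + j(y(-3), -6) = -4825 + (3 - 1 + 2*(-6))² = -4825 + (3 - 1 - 12)² = -4825 + (-10)² = -4825 + 100 = -4725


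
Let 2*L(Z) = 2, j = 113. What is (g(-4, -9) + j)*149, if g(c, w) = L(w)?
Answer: 16986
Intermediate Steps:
L(Z) = 1 (L(Z) = (½)*2 = 1)
g(c, w) = 1
(g(-4, -9) + j)*149 = (1 + 113)*149 = 114*149 = 16986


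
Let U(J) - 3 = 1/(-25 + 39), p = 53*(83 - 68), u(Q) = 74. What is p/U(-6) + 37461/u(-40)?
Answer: 2434443/3182 ≈ 765.07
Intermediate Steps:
p = 795 (p = 53*15 = 795)
U(J) = 43/14 (U(J) = 3 + 1/(-25 + 39) = 3 + 1/14 = 43/14)
p/U(-6) + 37461/u(-40) = 795/(43/14) + 37461/74 = 795*(14/43) + 37461*(1/74) = 11130/43 + 37461/74 = 2434443/3182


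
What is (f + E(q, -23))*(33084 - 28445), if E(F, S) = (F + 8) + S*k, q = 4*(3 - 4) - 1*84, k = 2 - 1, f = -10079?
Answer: -47234298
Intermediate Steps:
k = 1
q = -88 (q = 4*(-1) - 84 = -4 - 84 = -88)
E(F, S) = 8 + F + S (E(F, S) = (F + 8) + S*1 = (8 + F) + S = 8 + F + S)
(f + E(q, -23))*(33084 - 28445) = (-10079 + (8 - 88 - 23))*(33084 - 28445) = (-10079 - 103)*4639 = -10182*4639 = -47234298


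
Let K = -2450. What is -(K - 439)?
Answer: 2889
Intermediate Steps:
-(K - 439) = -(-2450 - 439) = -1*(-2889) = 2889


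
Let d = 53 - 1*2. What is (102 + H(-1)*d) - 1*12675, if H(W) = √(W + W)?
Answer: -12573 + 51*I*√2 ≈ -12573.0 + 72.125*I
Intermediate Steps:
d = 51 (d = 53 - 2 = 51)
H(W) = √2*√W (H(W) = √(2*W) = √2*√W)
(102 + H(-1)*d) - 1*12675 = (102 + (√2*√(-1))*51) - 1*12675 = (102 + (√2*I)*51) - 12675 = (102 + (I*√2)*51) - 12675 = (102 + 51*I*√2) - 12675 = -12573 + 51*I*√2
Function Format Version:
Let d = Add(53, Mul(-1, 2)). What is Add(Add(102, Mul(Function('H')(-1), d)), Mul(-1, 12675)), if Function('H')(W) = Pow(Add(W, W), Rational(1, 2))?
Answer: Add(-12573, Mul(51, I, Pow(2, Rational(1, 2)))) ≈ Add(-12573., Mul(72.125, I))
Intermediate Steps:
d = 51 (d = Add(53, -2) = 51)
Function('H')(W) = Mul(Pow(2, Rational(1, 2)), Pow(W, Rational(1, 2))) (Function('H')(W) = Pow(Mul(2, W), Rational(1, 2)) = Mul(Pow(2, Rational(1, 2)), Pow(W, Rational(1, 2))))
Add(Add(102, Mul(Function('H')(-1), d)), Mul(-1, 12675)) = Add(Add(102, Mul(Mul(Pow(2, Rational(1, 2)), Pow(-1, Rational(1, 2))), 51)), Mul(-1, 12675)) = Add(Add(102, Mul(Mul(Pow(2, Rational(1, 2)), I), 51)), -12675) = Add(Add(102, Mul(Mul(I, Pow(2, Rational(1, 2))), 51)), -12675) = Add(Add(102, Mul(51, I, Pow(2, Rational(1, 2)))), -12675) = Add(-12573, Mul(51, I, Pow(2, Rational(1, 2))))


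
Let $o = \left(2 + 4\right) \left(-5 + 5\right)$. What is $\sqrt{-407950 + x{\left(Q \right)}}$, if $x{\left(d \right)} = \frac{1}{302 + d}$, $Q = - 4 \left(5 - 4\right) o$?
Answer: $\frac{i \sqrt{37206671498}}{302} \approx 638.71 i$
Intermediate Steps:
$o = 0$ ($o = 6 \cdot 0 = 0$)
$Q = 0$ ($Q = - 4 \left(5 - 4\right) 0 = \left(-4\right) 1 \cdot 0 = \left(-4\right) 0 = 0$)
$\sqrt{-407950 + x{\left(Q \right)}} = \sqrt{-407950 + \frac{1}{302 + 0}} = \sqrt{-407950 + \frac{1}{302}} = \sqrt{- \frac{123200899}{302}} = \frac{i \sqrt{37206671498}}{302}$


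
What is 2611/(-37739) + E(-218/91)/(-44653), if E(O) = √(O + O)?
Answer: -2611/37739 - 2*I*√9919/4063423 ≈ -0.069186 - 4.902e-5*I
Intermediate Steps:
E(O) = √2*√O (E(O) = √(2*O) = √2*√O)
2611/(-37739) + E(-218/91)/(-44653) = 2611/(-37739) + (√2*√(-218/91))/(-44653) = 2611*(-1/37739) + (√2*√(-218*1/91))*(-1/44653) = -2611/37739 + (√2*√(-218/91))*(-1/44653) = -2611/37739 + (√2*(I*√19838/91))*(-1/44653) = -2611/37739 + (2*I*√9919/91)*(-1/44653) = -2611/37739 - 2*I*√9919/4063423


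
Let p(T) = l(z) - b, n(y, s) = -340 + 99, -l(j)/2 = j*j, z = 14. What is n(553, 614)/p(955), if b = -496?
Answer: -241/104 ≈ -2.3173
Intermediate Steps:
l(j) = -2*j**2 (l(j) = -2*j*j = -2*j**2)
n(y, s) = -241
p(T) = 104 (p(T) = -2*14**2 - 1*(-496) = -2*196 + 496 = -392 + 496 = 104)
n(553, 614)/p(955) = -241/104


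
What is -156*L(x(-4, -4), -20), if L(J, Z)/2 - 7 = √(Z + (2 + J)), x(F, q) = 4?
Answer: -2184 - 312*I*√14 ≈ -2184.0 - 1167.4*I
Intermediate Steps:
L(J, Z) = 14 + 2*√(2 + J + Z) (L(J, Z) = 14 + 2*√(Z + (2 + J)) = 14 + 2*√(2 + J + Z))
-156*L(x(-4, -4), -20) = -156*(14 + 2*√(2 + 4 - 20)) = -156*(14 + 2*√(-14)) = -156*(14 + 2*(I*√14)) = -156*(14 + 2*I*√14) = -2184 - 312*I*√14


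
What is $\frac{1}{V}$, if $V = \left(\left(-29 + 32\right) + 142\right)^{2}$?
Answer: $\frac{1}{21025} \approx 4.7562 \cdot 10^{-5}$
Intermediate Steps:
$V = 21025$ ($V = \left(3 + 142\right)^{2} = 145^{2} = 21025$)
$\frac{1}{V} = \frac{1}{21025}$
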